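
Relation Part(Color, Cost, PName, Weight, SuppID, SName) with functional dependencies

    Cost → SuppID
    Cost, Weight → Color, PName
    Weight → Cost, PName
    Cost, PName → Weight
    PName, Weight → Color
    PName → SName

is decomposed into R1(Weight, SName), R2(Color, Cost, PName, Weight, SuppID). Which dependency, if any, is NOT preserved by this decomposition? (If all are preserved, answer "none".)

PName → SName

Check PName → SName: no single fragment contains all of {PName, SName}, and the restricted closure of {PName} across the fragments never reaches {SName}.
Cost → SuppID is preserved.
Cost, Weight → Color, PName is preserved.
Weight → Cost, PName is preserved.
Cost, PName → Weight is preserved.
PName, Weight → Color is preserved.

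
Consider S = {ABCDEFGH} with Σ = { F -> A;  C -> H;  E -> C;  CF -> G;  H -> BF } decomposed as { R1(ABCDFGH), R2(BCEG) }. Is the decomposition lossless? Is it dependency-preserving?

Lossless test: (BCG)⁺ = {ABCFGH}, which is a superkey of neither fragment — lossy.
Dependency preservation: every FD's attributes lie within a single fragment, so each can be enforced locally — preserved.

lossy but dependency-preserving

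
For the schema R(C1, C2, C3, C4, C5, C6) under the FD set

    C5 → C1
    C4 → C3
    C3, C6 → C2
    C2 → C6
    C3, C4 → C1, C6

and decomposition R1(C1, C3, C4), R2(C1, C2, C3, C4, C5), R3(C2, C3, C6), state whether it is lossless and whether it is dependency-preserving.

Lossless test (chase): Rows 2 and 3 agree on C2; apply C2→C6 and equate their C6 entries. Rows 1 and 2 agree on C3, C4; apply C3, C4→C1, C6 and equate their C1, C6 entries. Rows 1 and 2 agree on C3, C6; apply C3, C6→C2 and equate their C2 entries. Row 2 is now all distinguished symbols — the join is lossless.
Dependency preservation: C3, C4 → C1, C6 is not contained in any single fragment, but the restricted closure of its left-hand side across the fragments still reaches the right-hand side; the remaining FDs each lie inside some fragment. All dependencies are preserved.

lossless and dependency-preserving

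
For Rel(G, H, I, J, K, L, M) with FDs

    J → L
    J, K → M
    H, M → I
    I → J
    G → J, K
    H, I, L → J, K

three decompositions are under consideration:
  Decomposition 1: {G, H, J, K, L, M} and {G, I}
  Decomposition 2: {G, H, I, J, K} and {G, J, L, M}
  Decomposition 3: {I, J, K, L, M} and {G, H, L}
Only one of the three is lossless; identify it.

Decomposition 1: common = {G}, closure = {G, J, K, L, M} → lossy.
Decomposition 2: common = {G, J}, closure = {G, J, K, L, M} → lossless.
Decomposition 3: common = {L}, closure = {L} → lossy.

Decomposition 2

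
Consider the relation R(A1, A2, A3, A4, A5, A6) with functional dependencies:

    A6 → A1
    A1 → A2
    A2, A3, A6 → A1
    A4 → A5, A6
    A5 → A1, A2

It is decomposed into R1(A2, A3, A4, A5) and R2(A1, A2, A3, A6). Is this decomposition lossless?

No

Common attributes: R1 ∩ R2 = {A2, A3}.
No dependency enlarges {A2, A3}, so (A2, A3)⁺ = {A2, A3}.
The closure contains neither all of R1 = {A2, A3, A4, A5} nor all of R2 = {A1, A2, A3, A6}, so the common attributes are not a superkey of either fragment. The join is lossy.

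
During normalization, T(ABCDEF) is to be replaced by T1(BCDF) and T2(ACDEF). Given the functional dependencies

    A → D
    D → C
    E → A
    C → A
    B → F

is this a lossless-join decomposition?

Common attributes: T1 ∩ T2 = {CDF}.
Closure of {CDF}: C → A applies, adding A. So (CDF)⁺ = {ACDF}.
The closure contains neither all of T1 = {BCDF} nor all of T2 = {ACDEF}, so the common attributes are not a superkey of either fragment. The join is lossy.

No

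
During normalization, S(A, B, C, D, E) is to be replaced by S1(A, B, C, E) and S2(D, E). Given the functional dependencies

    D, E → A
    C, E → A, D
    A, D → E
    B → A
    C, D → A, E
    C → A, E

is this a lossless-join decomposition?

No

Common attributes: S1 ∩ S2 = {E}.
No dependency enlarges {E}, so (E)⁺ = {E}.
The closure contains neither all of S1 = {A, B, C, E} nor all of S2 = {D, E}, so the common attributes are not a superkey of either fragment. The join is lossy.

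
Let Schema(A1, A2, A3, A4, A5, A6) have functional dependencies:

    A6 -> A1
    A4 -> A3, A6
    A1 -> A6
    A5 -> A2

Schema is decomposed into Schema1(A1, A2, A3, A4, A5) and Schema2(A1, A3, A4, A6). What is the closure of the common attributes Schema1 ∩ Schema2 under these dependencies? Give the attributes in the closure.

A1, A3, A4, A6

Schema1 ∩ Schema2 = {A1, A3, A4}.
A4 → A3, A6 applies, adding A6
Closure: {A1, A3, A4, A6}.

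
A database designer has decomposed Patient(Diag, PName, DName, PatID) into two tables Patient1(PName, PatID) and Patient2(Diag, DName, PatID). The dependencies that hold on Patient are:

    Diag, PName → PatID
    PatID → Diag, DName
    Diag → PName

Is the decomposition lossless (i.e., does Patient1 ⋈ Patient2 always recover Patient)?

Common attributes: Patient1 ∩ Patient2 = {PatID}.
Closure of {PatID}: PatID → Diag, DName applies, adding Diag, DName; Diag → PName applies, adding PName. So (PatID)⁺ = {Diag, PName, DName, PatID}.
This closure contains every attribute of Patient1, so Patient1 ∩ Patient2 → Patient1. The join is lossless.

Yes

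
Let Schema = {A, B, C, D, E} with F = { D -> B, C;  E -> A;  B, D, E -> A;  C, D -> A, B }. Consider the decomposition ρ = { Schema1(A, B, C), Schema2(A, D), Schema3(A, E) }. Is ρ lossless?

Chase test. Columns are A, B, C, D, E; row i has aⱼ where attribute j ∈ Schemai, else bᵢⱼ.
Initial tableau (one row per fragment):
  row 1: a1 a2 a3 b14 b15
  row 2: a1 b22 b23 a4 b25
  row 3: a1 b32 b33 b34 a5
No row becomes fully distinguished — the join is lossy.

No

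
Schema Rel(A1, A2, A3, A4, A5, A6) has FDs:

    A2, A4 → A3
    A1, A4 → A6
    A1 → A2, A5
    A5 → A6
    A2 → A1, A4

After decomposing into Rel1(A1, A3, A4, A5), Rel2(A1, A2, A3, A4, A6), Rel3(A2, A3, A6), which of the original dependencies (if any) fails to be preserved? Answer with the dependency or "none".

Check A5 → A6: no single fragment contains all of {A5, A6}, and the restricted closure of {A5} across the fragments never reaches {A6}.
A2, A4 → A3 is preserved.
A1, A4 → A6 is preserved.
A1 → A2, A5 is preserved.
A2 → A1, A4 is preserved.

A5 → A6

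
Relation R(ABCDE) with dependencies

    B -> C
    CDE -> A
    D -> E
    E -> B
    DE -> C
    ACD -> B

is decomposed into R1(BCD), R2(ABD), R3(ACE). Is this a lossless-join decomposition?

Chase test. Columns are ABCDE; row i has aⱼ where attribute j ∈ Ri, else bᵢⱼ.
Initial tableau (one row per fragment):
  row 1: b11 a2 a3 a4 b15
  row 2: a1 a2 b23 a4 b25
  row 3: a1 b32 a3 b34 a5
Rows 1 and 2 agree on B; apply B→C and equate their C entries.
Rows 1 and 2 agree on D; apply D→E and equate their E entries.
Rows 1 and 2 agree on CDE; apply CDE→A and equate their A entries.
No row becomes fully distinguished — the join is lossy.

No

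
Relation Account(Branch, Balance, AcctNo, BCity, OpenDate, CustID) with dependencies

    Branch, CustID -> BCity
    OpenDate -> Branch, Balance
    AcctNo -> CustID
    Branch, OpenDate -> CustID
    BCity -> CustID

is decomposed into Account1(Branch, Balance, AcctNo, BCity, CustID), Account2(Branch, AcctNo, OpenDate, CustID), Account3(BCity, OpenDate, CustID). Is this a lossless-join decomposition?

Chase test. Columns are Branch, Balance, AcctNo, BCity, OpenDate, CustID; row i has aⱼ where attribute j ∈ Accounti, else bᵢⱼ.
Initial tableau (one row per fragment):
  row 1: a1 a2 a3 a4 b15 a6
  row 2: a1 b22 a3 b24 a5 a6
  row 3: b31 b32 b33 a4 a5 a6
Rows 1 and 2 agree on Branch, CustID; apply Branch, CustID→BCity and equate their BCity entries.
Rows 2 and 3 agree on OpenDate; apply OpenDate→Branch, Balance and equate their Branch, Balance entries.
No row becomes fully distinguished — the join is lossy.

No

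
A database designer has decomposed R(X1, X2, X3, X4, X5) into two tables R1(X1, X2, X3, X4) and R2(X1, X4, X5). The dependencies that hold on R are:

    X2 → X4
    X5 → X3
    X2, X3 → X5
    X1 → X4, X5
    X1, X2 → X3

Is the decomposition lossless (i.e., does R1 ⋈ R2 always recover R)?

Common attributes: R1 ∩ R2 = {X1, X4}.
Closure of {X1, X4}: X1 → X4, X5 applies, adding X5; X5 → X3 applies, adding X3. So (X1, X4)⁺ = {X1, X3, X4, X5}.
This closure contains every attribute of R2, so R1 ∩ R2 → R2. The join is lossless.

Yes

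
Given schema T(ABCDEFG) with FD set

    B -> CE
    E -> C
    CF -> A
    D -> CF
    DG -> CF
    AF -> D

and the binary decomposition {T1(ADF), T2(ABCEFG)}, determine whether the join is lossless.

Common attributes: T1 ∩ T2 = {AF}.
Closure of {AF}: AF → D applies, adding D; D → CF applies, adding C. So (AF)⁺ = {ACDF}.
This closure contains every attribute of T1, so T1 ∩ T2 → T1. The join is lossless.

Yes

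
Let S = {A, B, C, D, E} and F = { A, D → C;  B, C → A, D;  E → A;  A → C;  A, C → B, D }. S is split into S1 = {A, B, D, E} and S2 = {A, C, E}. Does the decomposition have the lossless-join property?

Yes

Common attributes: S1 ∩ S2 = {A, E}.
Closure of {A, E}: A → C applies, adding C; A, C → B, D applies, adding B, D. So (A, E)⁺ = {A, B, C, D, E}.
This closure contains every attribute of S1, so S1 ∩ S2 → S1. The join is lossless.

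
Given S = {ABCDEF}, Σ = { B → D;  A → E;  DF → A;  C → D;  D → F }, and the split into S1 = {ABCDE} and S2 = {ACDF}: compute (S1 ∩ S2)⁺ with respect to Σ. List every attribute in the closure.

ACDEF

S1 ∩ S2 = {ACD}.
A → E applies, adding E
D → F applies, adding F
Closure: {ACDEF}.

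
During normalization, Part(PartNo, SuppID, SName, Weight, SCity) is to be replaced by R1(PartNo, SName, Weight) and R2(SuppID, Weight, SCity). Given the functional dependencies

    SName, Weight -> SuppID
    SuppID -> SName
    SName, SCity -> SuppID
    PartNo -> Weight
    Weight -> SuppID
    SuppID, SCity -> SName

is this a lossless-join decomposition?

Common attributes: R1 ∩ R2 = {Weight}.
Closure of {Weight}: Weight → SuppID applies, adding SuppID; SuppID → SName applies, adding SName. So (Weight)⁺ = {SuppID, SName, Weight}.
The closure contains neither all of R1 = {PartNo, SName, Weight} nor all of R2 = {SuppID, Weight, SCity}, so the common attributes are not a superkey of either fragment. The join is lossy.

No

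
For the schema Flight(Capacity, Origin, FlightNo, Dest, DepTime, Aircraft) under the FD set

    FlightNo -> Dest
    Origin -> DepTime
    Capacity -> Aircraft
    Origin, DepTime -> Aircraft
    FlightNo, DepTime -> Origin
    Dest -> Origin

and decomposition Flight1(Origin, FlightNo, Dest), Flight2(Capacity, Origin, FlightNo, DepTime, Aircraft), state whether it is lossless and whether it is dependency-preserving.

lossless and dependency-preserving

Lossless test: (Origin, FlightNo)⁺ = {Origin, FlightNo, Dest, DepTime, Aircraft}, which contains all of one fragment — lossless.
Dependency preservation: every FD's attributes lie within a single fragment, so each can be enforced locally — preserved.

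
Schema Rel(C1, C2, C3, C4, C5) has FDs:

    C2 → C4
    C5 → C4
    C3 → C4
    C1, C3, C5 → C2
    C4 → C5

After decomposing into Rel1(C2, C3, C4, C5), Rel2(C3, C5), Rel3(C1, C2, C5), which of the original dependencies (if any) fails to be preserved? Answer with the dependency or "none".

C1, C3, C5 → C2

Check C1, C3, C5 → C2: no single fragment contains all of {C1, C2, C3, C5}, and the restricted closure of {C1, C3, C5} across the fragments never reaches {C2}.
C2 → C4 is preserved.
C5 → C4 is preserved.
C3 → C4 is preserved.
C4 → C5 is preserved.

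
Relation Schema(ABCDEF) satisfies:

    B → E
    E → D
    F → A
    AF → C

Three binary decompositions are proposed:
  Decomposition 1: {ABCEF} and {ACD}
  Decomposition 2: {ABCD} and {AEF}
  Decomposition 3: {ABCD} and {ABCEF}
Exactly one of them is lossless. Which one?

Decomposition 1: common = {AC}, closure = {AC} → lossy.
Decomposition 2: common = {A}, closure = {A} → lossy.
Decomposition 3: common = {ABC}, closure = {ABCDE} → lossless.

Decomposition 3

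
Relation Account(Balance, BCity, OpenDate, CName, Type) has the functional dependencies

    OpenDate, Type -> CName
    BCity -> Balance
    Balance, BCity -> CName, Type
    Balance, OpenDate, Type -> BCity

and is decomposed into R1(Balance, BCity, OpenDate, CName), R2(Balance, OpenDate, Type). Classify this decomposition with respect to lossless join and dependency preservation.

lossy and not dependency-preserving

Lossless test: (Balance, OpenDate)⁺ = {Balance, OpenDate}, which is a superkey of neither fragment — lossy.
Dependency preservation: the restricted closure of {OpenDate, Type} across the fragments never reaches {CName}, so OpenDate, Type → CName cannot be enforced without a join — not preserved.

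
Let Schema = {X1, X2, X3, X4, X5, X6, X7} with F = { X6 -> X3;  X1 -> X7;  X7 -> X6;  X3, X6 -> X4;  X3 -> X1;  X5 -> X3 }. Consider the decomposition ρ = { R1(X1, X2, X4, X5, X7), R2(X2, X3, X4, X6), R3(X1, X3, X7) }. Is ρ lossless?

Yes

Chase test. Columns are X1, X2, X3, X4, X5, X6, X7; row i has aⱼ where attribute j ∈ Ri, else bᵢⱼ.
Initial tableau (one row per fragment):
  row 1: a1 a2 b13 a4 a5 b16 a7
  row 2: b21 a2 a3 a4 b25 a6 b27
  row 3: a1 b32 a3 b34 b35 b36 a7
Rows 1 and 3 agree on X7; apply X7→X6 and equate their X6 entries.
Rows 2 and 3 agree on X3; apply X3→X1 and equate their X1 entries.
Rows 1 and 3 agree on X6; apply X6→X3 and equate their X3 entries.
Rows 1 and 2 agree on X1; apply X1→X7 and equate their X7 entries.
Rows 1 and 2 agree on X7; apply X7→X6 and equate their X6 entries.
Rows 1 and 3 agree on X3, X6; apply X3, X6→X4 and equate their X4 entries.
Row 1 is now all distinguished symbols — the join is lossless.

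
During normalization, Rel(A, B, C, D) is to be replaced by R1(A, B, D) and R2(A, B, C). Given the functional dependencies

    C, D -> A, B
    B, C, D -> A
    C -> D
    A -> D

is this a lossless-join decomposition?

Yes

Common attributes: R1 ∩ R2 = {A, B}.
Closure of {A, B}: A → D applies, adding D. So (A, B)⁺ = {A, B, D}.
This closure contains every attribute of R1, so R1 ∩ R2 → R1. The join is lossless.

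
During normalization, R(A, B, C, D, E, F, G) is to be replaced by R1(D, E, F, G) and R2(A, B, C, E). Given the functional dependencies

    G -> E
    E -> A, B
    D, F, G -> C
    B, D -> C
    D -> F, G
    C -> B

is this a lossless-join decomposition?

No

Common attributes: R1 ∩ R2 = {E}.
Closure of {E}: E → A, B applies, adding A, B. So (E)⁺ = {A, B, E}.
The closure contains neither all of R1 = {D, E, F, G} nor all of R2 = {A, B, C, E}, so the common attributes are not a superkey of either fragment. The join is lossy.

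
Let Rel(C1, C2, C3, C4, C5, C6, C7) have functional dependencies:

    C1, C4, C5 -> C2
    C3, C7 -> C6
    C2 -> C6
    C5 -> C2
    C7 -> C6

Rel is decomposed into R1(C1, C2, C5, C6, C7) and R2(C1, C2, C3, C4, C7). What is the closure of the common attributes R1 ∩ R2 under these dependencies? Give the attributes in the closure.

C1, C2, C6, C7

R1 ∩ R2 = {C1, C2, C7}.
C2 → C6 applies, adding C6
Closure: {C1, C2, C6, C7}.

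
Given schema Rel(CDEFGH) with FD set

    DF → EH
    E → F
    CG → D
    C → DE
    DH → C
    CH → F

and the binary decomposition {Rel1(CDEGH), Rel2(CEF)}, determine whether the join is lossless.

Common attributes: Rel1 ∩ Rel2 = {CE}.
Closure of {CE}: E → F applies, adding F; C → DE applies, adding D; DF → EH applies, adding H. So (CE)⁺ = {CDEFH}.
This closure contains every attribute of Rel2, so Rel1 ∩ Rel2 → Rel2. The join is lossless.

Yes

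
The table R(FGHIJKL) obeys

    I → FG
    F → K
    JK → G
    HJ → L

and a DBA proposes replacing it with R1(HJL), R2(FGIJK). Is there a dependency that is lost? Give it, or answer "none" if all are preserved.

none

I → FG lies within R2.
F → K lies within R2.
JK → G lies within R2.
HJ → L lies within R1.
Every dependency is enforceable on the fragments, so the decomposition is dependency-preserving.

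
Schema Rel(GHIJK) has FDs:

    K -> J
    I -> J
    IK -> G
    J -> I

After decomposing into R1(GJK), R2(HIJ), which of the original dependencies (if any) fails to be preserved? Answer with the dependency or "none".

K → J lies within R1.
I → J lies within R2.
IK → G: restricted closure across fragments reaches G.
J → I lies within R2.
Every dependency is enforceable on the fragments, so the decomposition is dependency-preserving.

none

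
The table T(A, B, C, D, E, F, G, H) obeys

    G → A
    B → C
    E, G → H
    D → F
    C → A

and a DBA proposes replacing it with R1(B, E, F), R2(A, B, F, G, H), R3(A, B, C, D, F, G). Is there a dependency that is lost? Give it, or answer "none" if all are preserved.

E, G → H

Check E, G → H: no single fragment contains all of {E, G, H}, and the restricted closure of {E, G} across the fragments never reaches {H}.
G → A is preserved.
B → C is preserved.
D → F is preserved.
C → A is preserved.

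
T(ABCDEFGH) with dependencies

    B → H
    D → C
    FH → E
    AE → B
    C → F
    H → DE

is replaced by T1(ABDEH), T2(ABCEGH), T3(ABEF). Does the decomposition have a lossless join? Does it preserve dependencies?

Lossless test (chase): Rows 1 and 3 agree on B; apply B→H and equate their H entries. Rows 1 and 2 agree on H; apply H→DE and equate their DE entries. Rows 1 and 3 agree on H; apply H→DE and equate their DE entries. Rows 1 and 2 agree on D; apply D→C and equate their C entries. Rows 1 and 3 agree on D; apply D→C and equate their C entries. Rows 1 and 2 agree on C; apply C→F and equate their F entries. Rows 1 and 3 agree on C; apply C→F and equate their F entries. Row 2 is now all distinguished symbols — the join is lossless.
Dependency preservation: the restricted closure of {D} across the fragments never reaches {C}, so D → C cannot be enforced without a join — not preserved.

lossless but not dependency-preserving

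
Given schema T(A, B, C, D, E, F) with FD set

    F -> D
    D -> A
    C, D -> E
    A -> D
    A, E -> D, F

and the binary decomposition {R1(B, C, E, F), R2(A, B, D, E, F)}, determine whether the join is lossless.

Common attributes: R1 ∩ R2 = {B, E, F}.
Closure of {B, E, F}: F → D applies, adding D; D → A applies, adding A. So (B, E, F)⁺ = {A, B, D, E, F}.
This closure contains every attribute of R2, so R1 ∩ R2 → R2. The join is lossless.

Yes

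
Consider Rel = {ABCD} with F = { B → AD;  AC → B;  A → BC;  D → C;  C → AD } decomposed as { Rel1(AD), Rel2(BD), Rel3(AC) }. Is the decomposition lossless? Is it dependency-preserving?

Lossless test (chase): Rows 1 and 3 agree on A; apply A→BC and equate their BC entries. Rows 1 and 2 agree on D; apply D→C and equate their C entries. Rows 1 and 2 agree on C; apply C→AD and equate their AD entries. Rows 1 and 3 agree on C; apply C→AD and equate their AD entries. Rows 1 and 2 agree on AC; apply AC→B and equate their B entries. Row 1 is now all distinguished symbols — the join is lossless.
Dependency preservation: B → AD; AC → B; A → BC; D → C; C → AD are not contained in any single fragment, but the restricted closure of each left-hand side across the fragments still reaches the right-hand side; the remaining FDs each lie inside some fragment. All dependencies are preserved.

lossless and dependency-preserving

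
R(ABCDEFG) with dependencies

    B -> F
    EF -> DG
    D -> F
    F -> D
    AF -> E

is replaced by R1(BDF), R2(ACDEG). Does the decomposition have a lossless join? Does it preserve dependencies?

lossy but dependency-preserving

Lossless test: (D)⁺ = {DF}, which is a superkey of neither fragment — lossy.
Dependency preservation: EF → DG; AF → E are not contained in any single fragment, but the restricted closure of each left-hand side across the fragments still reaches the right-hand side; the remaining FDs each lie inside some fragment. All dependencies are preserved.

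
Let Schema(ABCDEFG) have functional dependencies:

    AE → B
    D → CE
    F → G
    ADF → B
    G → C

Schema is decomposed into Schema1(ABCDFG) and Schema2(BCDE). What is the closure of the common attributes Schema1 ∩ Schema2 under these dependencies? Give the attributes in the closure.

Schema1 ∩ Schema2 = {BCD}.
D → CE applies, adding E
Closure: {BCDE}.

BCDE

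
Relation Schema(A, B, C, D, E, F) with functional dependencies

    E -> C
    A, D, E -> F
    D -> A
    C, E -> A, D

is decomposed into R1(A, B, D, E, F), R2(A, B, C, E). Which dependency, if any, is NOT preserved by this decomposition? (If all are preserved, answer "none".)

none

E → C lies within R2.
A, D, E → F lies within R1.
D → A lies within R1.
C, E → A, D: restricted closure across fragments reaches A, D.
Every dependency is enforceable on the fragments, so the decomposition is dependency-preserving.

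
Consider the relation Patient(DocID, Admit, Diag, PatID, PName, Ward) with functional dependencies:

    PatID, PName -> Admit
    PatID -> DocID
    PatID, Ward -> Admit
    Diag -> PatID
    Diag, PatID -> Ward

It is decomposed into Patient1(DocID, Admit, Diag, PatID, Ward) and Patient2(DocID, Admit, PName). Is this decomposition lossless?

Common attributes: Patient1 ∩ Patient2 = {DocID, Admit}.
No dependency enlarges {DocID, Admit}, so (DocID, Admit)⁺ = {DocID, Admit}.
The closure contains neither all of Patient1 = {DocID, Admit, Diag, PatID, Ward} nor all of Patient2 = {DocID, Admit, PName}, so the common attributes are not a superkey of either fragment. The join is lossy.

No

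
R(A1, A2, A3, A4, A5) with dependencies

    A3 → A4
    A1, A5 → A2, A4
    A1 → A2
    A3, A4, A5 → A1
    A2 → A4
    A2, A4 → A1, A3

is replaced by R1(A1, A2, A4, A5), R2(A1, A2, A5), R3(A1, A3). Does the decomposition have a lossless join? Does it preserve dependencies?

Lossless test (chase): Rows 1 and 2 agree on A1, A5; apply A1, A5→A2, A4 and equate their A2, A4 entries. Rows 1 and 3 agree on A1; apply A1→A2 and equate their A2 entries. Rows 1 and 3 agree on A2; apply A2→A4 and equate their A4 entries. Rows 1 and 2 agree on A2, A4; apply A2, A4→A1, A3 and equate their A1, A3 entries. Rows 1 and 3 agree on A2, A4; apply A2, A4→A1, A3 and equate their A1, A3 entries. Row 1 is now all distinguished symbols — the join is lossless.
Dependency preservation: the restricted closure of {A3} across the fragments never reaches {A4}, so A3 → A4 cannot be enforced without a join — not preserved.

lossless but not dependency-preserving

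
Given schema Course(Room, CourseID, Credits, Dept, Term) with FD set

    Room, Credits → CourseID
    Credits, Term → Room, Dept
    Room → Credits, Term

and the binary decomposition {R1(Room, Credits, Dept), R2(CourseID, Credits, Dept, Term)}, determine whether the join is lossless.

No

Common attributes: R1 ∩ R2 = {Credits, Dept}.
No dependency enlarges {Credits, Dept}, so (Credits, Dept)⁺ = {Credits, Dept}.
The closure contains neither all of R1 = {Room, Credits, Dept} nor all of R2 = {CourseID, Credits, Dept, Term}, so the common attributes are not a superkey of either fragment. The join is lossy.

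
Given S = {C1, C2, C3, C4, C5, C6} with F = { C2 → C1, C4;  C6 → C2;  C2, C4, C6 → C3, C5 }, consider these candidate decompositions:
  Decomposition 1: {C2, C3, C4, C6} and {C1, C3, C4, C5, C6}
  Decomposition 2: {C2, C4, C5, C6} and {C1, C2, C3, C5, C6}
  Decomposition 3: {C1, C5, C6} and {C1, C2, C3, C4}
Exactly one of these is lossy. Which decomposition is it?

Decomposition 1: common = {C3, C4, C6}, closure = {C1, C2, C3, C4, C5, C6} → lossless.
Decomposition 2: common = {C2, C5, C6}, closure = {C1, C2, C3, C4, C5, C6} → lossless.
Decomposition 3: common = {C1}, closure = {C1} → lossy.

Decomposition 3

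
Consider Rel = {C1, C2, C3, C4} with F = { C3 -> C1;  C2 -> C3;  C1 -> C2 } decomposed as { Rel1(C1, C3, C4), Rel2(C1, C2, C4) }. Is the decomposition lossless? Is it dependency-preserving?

Lossless test: (C1, C4)⁺ = {C1, C2, C3, C4}, which contains all of one fragment — lossless.
Dependency preservation: C2 → C3 is not contained in any single fragment, but the restricted closure of its left-hand side across the fragments still reaches the right-hand side; the remaining FDs each lie inside some fragment. All dependencies are preserved.

lossless and dependency-preserving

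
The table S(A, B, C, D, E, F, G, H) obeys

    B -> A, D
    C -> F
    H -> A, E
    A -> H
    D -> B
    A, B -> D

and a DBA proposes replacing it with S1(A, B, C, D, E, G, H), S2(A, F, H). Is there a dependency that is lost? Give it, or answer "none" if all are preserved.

Check C → F: no single fragment contains all of {C, F}, and the restricted closure of {C} across the fragments never reaches {F}.
B → A, D is preserved.
H → A, E is preserved.
A → H is preserved.
D → B is preserved.
A, B → D is preserved.

C -> F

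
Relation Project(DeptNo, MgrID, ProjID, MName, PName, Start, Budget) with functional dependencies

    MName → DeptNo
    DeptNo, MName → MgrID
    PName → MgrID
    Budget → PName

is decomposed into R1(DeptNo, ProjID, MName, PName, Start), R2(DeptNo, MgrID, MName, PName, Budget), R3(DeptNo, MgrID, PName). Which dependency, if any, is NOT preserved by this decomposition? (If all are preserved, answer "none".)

MName → DeptNo lies within R1.
DeptNo, MName → MgrID lies within R2.
PName → MgrID lies within R2.
Budget → PName lies within R2.
Every dependency is enforceable on the fragments, so the decomposition is dependency-preserving.

none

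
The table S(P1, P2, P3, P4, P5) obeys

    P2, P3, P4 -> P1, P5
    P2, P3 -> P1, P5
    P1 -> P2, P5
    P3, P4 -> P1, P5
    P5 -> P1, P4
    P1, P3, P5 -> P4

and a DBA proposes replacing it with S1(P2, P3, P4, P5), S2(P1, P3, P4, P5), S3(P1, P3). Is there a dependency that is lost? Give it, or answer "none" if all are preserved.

none

P2, P3, P4 → P1, P5: restricted closure across fragments reaches P1, P5.
P2, P3 → P1, P5: restricted closure across fragments reaches P1, P5.
P1 → P2, P5: restricted closure across fragments reaches P2, P5.
P3, P4 → P1, P5 lies within S2.
P5 → P1, P4 lies within S2.
P1, P3, P5 → P4 lies within S2.
Every dependency is enforceable on the fragments, so the decomposition is dependency-preserving.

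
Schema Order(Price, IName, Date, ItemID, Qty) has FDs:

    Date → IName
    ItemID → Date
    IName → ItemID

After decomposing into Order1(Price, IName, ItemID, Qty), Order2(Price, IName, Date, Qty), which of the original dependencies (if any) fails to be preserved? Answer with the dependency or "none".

none

Date → IName lies within Order2.
ItemID → Date: restricted closure across fragments reaches Date.
IName → ItemID lies within Order1.
Every dependency is enforceable on the fragments, so the decomposition is dependency-preserving.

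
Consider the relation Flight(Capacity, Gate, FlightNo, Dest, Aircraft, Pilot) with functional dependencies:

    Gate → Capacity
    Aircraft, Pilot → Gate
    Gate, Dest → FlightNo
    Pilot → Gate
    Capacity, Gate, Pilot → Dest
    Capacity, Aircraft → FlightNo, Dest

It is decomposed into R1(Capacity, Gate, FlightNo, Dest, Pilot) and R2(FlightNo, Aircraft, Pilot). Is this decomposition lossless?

Common attributes: R1 ∩ R2 = {FlightNo, Pilot}.
Closure of {FlightNo, Pilot}: Pilot → Gate applies, adding Gate; Gate → Capacity applies, adding Capacity; Capacity, Gate, Pilot → Dest applies, adding Dest. So (FlightNo, Pilot)⁺ = {Capacity, Gate, FlightNo, Dest, Pilot}.
This closure contains every attribute of R1, so R1 ∩ R2 → R1. The join is lossless.

Yes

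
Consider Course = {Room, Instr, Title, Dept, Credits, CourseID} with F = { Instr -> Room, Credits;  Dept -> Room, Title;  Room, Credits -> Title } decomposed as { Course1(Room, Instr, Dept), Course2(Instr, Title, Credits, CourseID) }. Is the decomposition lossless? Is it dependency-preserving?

Lossless test: (Instr)⁺ = {Room, Instr, Title, Credits}, which is a superkey of neither fragment — lossy.
Dependency preservation: the restricted closure of {Dept} across the fragments never reaches {Room, Title}, so Dept → Room, Title cannot be enforced without a join — not preserved.

lossy and not dependency-preserving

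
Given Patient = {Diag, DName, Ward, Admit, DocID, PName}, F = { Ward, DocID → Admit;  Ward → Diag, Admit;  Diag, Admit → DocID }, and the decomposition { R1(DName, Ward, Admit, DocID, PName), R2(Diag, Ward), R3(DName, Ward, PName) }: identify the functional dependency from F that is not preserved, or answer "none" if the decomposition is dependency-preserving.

Check Diag, Admit → DocID: no single fragment contains all of {Diag, Admit, DocID}, and the restricted closure of {Diag, Admit} across the fragments never reaches {DocID}.
Ward, DocID → Admit is preserved.
Ward → Diag, Admit is preserved.

Diag, Admit → DocID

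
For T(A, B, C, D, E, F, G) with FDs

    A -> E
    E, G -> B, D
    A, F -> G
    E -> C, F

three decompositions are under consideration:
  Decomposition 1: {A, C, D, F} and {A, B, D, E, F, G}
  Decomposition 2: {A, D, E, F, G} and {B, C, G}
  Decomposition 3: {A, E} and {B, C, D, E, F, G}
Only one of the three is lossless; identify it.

Decomposition 1: common = {A, D, F}, closure = {A, B, C, D, E, F, G} → lossless.
Decomposition 2: common = {G}, closure = {G} → lossy.
Decomposition 3: common = {E}, closure = {C, E, F} → lossy.

Decomposition 1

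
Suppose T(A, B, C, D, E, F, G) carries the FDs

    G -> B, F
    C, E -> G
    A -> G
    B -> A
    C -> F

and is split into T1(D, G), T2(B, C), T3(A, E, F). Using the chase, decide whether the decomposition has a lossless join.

Chase test. Columns are A, B, C, D, E, F, G; row i has aⱼ where attribute j ∈ Ti, else bᵢⱼ.
Initial tableau (one row per fragment):
  row 1: b11 b12 b13 a4 b15 b16 a7
  row 2: b21 a2 a3 b24 b25 b26 b27
  row 3: a1 b32 b33 b34 a5 a6 b37
No row becomes fully distinguished — the join is lossy.

No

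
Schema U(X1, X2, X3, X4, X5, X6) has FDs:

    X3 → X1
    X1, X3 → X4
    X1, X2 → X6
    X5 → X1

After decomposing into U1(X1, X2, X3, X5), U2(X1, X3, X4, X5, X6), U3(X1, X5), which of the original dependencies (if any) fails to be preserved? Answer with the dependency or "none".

Check X1, X2 → X6: no single fragment contains all of {X1, X2, X6}, and the restricted closure of {X1, X2} across the fragments never reaches {X6}.
X3 → X1 is preserved.
X1, X3 → X4 is preserved.
X5 → X1 is preserved.

X1, X2 → X6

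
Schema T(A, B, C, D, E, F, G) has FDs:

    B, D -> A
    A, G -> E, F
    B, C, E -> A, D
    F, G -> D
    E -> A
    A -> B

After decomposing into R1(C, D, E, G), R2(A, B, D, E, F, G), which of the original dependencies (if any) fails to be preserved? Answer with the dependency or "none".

none

B, D → A lies within R2.
A, G → E, F lies within R2.
B, C, E → A, D: restricted closure across fragments reaches A, D.
F, G → D lies within R2.
E → A lies within R2.
A → B lies within R2.
Every dependency is enforceable on the fragments, so the decomposition is dependency-preserving.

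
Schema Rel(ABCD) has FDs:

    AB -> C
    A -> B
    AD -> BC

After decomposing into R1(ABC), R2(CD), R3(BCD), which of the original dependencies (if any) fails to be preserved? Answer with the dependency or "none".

AB → C lies within R1.
A → B lies within R1.
AD → BC: restricted closure across fragments reaches BC.
Every dependency is enforceable on the fragments, so the decomposition is dependency-preserving.

none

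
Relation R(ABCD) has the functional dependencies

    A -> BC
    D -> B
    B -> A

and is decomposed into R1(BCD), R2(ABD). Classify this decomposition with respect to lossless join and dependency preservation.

lossless and dependency-preserving

Lossless test: (BD)⁺ = {ABCD}, which contains all of one fragment — lossless.
Dependency preservation: A → BC is not contained in any single fragment, but the restricted closure of its left-hand side across the fragments still reaches the right-hand side; the remaining FDs each lie inside some fragment. All dependencies are preserved.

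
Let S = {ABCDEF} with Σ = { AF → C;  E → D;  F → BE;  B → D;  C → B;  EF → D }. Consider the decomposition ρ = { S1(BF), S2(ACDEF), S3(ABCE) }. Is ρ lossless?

Yes

Chase test. Columns are ABCDEF; row i has aⱼ where attribute j ∈ Si, else bᵢⱼ.
Initial tableau (one row per fragment):
  row 1: b11 a2 b13 b14 b15 a6
  row 2: a1 b22 a3 a4 a5 a6
  row 3: a1 a2 a3 b34 a5 b36
Rows 2 and 3 agree on E; apply E→D and equate their D entries.
Rows 1 and 2 agree on F; apply F→BE and equate their BE entries.
Rows 1 and 2 agree on B; apply B→D and equate their D entries.
Row 2 is now all distinguished symbols — the join is lossless.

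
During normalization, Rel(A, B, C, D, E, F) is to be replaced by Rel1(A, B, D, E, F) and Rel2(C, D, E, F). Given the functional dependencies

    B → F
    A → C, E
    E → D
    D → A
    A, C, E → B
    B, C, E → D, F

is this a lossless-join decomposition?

Yes

Common attributes: Rel1 ∩ Rel2 = {D, E, F}.
Closure of {D, E, F}: D → A applies, adding A; A → C, E applies, adding C; A, C, E → B applies, adding B. So (D, E, F)⁺ = {A, B, C, D, E, F}.
This closure contains every attribute of Rel1, so Rel1 ∩ Rel2 → Rel1. The join is lossless.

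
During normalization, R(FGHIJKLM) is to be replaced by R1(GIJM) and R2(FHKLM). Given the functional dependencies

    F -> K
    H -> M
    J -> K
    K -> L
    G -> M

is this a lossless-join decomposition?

No

Common attributes: R1 ∩ R2 = {M}.
No dependency enlarges {M}, so (M)⁺ = {M}.
The closure contains neither all of R1 = {GIJM} nor all of R2 = {FHKLM}, so the common attributes are not a superkey of either fragment. The join is lossy.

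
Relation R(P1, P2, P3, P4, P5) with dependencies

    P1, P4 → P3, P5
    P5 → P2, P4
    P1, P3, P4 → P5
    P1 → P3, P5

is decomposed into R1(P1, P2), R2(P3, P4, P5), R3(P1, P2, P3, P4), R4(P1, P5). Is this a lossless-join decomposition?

Yes

Chase test. Columns are P1, P2, P3, P4, P5; row i has aⱼ where attribute j ∈ Ri, else bᵢⱼ.
Initial tableau (one row per fragment):
  row 1: a1 a2 b13 b14 b15
  row 2: b21 b22 a3 a4 a5
  row 3: a1 a2 a3 a4 b35
  row 4: a1 b42 b43 b44 a5
Rows 2 and 4 agree on P5; apply P5→P2, P4 and equate their P2, P4 entries.
Rows 1 and 3 agree on P1; apply P1→P3, P5 and equate their P3, P5 entries.
Rows 1 and 4 agree on P1; apply P1→P3, P5 and equate their P3, P5 entries.
Rows 1 and 2 agree on P5; apply P5→P2, P4 and equate their P2, P4 entries.
Row 1 is now all distinguished symbols — the join is lossless.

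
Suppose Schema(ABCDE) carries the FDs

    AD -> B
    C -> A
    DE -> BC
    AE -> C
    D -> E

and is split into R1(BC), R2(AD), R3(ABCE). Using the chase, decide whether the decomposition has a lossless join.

No

Chase test. Columns are ABCDE; row i has aⱼ where attribute j ∈ Ri, else bᵢⱼ.
Initial tableau (one row per fragment):
  row 1: b11 a2 a3 b14 b15
  row 2: a1 b22 b23 a4 b25
  row 3: a1 a2 a3 b34 a5
Rows 1 and 3 agree on C; apply C→A and equate their A entries.
No row becomes fully distinguished — the join is lossy.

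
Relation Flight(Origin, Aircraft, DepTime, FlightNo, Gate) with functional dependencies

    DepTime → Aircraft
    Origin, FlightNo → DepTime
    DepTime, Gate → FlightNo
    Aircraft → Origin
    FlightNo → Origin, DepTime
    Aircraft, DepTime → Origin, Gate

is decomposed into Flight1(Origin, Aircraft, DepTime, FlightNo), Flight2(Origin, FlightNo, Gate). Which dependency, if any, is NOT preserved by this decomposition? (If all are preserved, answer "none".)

none

DepTime → Aircraft lies within Flight1.
Origin, FlightNo → DepTime lies within Flight1.
DepTime, Gate → FlightNo: restricted closure across fragments reaches FlightNo.
Aircraft → Origin lies within Flight1.
FlightNo → Origin, DepTime lies within Flight1.
Aircraft, DepTime → Origin, Gate: restricted closure across fragments reaches Origin, Gate.
Every dependency is enforceable on the fragments, so the decomposition is dependency-preserving.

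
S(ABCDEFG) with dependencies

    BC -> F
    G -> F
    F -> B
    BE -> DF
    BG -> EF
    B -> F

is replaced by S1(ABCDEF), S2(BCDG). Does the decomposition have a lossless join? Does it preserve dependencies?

Lossless test: (BCD)⁺ = {BCDF}, which is a superkey of neither fragment — lossy.
Dependency preservation: the restricted closure of {BG} across the fragments never reaches {EF}, so BG → EF cannot be enforced without a join — not preserved.

lossy and not dependency-preserving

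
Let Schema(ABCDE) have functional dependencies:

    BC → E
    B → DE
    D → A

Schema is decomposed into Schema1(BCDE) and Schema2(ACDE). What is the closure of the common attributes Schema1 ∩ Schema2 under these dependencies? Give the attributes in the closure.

Schema1 ∩ Schema2 = {CDE}.
D → A applies, adding A
Closure: {ACDE}.

ACDE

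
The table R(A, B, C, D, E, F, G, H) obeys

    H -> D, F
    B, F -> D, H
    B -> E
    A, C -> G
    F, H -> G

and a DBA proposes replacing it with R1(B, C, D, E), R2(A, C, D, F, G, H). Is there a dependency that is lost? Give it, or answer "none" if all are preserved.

Check B, F → D, H: no single fragment contains all of {B, D, F, H}, and the restricted closure of {B, F} across the fragments never reaches {D, H}.
H → D, F is preserved.
B → E is preserved.
A, C → G is preserved.
F, H → G is preserved.

B, F -> D, H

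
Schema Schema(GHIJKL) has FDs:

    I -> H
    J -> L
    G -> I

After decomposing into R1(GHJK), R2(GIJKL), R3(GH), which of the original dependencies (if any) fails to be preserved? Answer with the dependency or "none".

Check I → H: no single fragment contains all of {HI}, and the restricted closure of {I} across the fragments never reaches {H}.
J → L is preserved.
G → I is preserved.

I -> H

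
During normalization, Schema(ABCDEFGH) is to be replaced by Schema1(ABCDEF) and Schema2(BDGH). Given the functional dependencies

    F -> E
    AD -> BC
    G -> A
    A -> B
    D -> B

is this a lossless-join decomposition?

Common attributes: Schema1 ∩ Schema2 = {BD}.
No dependency enlarges {BD}, so (BD)⁺ = {BD}.
The closure contains neither all of Schema1 = {ABCDEF} nor all of Schema2 = {BDGH}, so the common attributes are not a superkey of either fragment. The join is lossy.

No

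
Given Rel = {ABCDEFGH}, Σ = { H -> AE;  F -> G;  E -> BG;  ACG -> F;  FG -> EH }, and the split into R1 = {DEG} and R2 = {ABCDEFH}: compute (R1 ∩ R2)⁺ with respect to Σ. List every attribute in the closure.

R1 ∩ R2 = {DE}.
E → BG applies, adding BG
Closure: {BDEG}.

BDEG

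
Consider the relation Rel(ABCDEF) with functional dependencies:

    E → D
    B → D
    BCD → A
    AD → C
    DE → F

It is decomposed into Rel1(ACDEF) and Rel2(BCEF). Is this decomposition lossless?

No

Common attributes: Rel1 ∩ Rel2 = {CEF}.
Closure of {CEF}: E → D applies, adding D. So (CEF)⁺ = {CDEF}.
The closure contains neither all of Rel1 = {ACDEF} nor all of Rel2 = {BCEF}, so the common attributes are not a superkey of either fragment. The join is lossy.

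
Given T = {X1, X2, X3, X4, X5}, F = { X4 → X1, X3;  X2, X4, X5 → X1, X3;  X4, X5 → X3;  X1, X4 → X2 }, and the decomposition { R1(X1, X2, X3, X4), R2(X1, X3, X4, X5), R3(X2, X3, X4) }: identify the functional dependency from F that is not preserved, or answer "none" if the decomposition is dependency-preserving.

X4 → X1, X3 lies within R1.
X2, X4, X5 → X1, X3: restricted closure across fragments reaches X1, X3.
X4, X5 → X3 lies within R2.
X1, X4 → X2 lies within R1.
Every dependency is enforceable on the fragments, so the decomposition is dependency-preserving.

none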